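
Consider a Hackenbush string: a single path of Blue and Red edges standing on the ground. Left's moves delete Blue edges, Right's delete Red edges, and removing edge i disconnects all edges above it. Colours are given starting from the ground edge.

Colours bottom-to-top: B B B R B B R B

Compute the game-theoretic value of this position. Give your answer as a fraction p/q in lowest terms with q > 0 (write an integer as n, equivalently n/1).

Build val(s[:k]) for k = 1..8, string s = B B B R B B R B.
edge 1 of 8 (B): { 0 |  } → 1
edge 2 of 8 (B): { 0, 1 |  } → 2
edge 3 of 8 (B): { 0, 1, 2 |  } → 3
edge 4 of 8 (R): { 0, 1, 2 | 3 } → 5/2
edge 5 of 8 (B): { 0, 1, 2, 5/2 | 3 } → 11/4
edge 6 of 8 (B): { 0, 1, 2, 5/2, 11/4 | 3 } → 23/8
edge 7 of 8 (R): { 0, 1, 2, 5/2, 11/4 | 23/8, 3 } → 45/16
edge 8 of 8 (B): { 0, 1, 2, 5/2, 11/4, 45/16 | 23/8, 3 } → 91/32

91/32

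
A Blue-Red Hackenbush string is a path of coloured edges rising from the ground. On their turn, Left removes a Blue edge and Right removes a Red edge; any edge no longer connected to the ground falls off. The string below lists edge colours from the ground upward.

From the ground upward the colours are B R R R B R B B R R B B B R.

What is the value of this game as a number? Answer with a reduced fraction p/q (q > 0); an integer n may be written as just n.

1437/8192

1 of 14 · B · max L 0 · min R +∞ = 1
2 of 14 · BR · max L 0 · min R 1 = 1/2
3 of 14 · BRR · max L 0 · min R 1/2 = 1/4
4 of 14 · BRRR · max L 0 · min R 1/4 = 1/8
5 of 14 · BRRRB · max L 1/8 · min R 1/4 = 3/16
6 of 14 · BRRRBR · max L 1/8 · min R 3/16 = 5/32
7 of 14 · BRRRBRB · max L 5/32 · min R 3/16 = 11/64
8 of 14 · BRRRBRBB · max L 11/64 · min R 3/16 = 23/128
9 of 14 · BRRRBRBBR · max L 11/64 · min R 23/128 = 45/256
10 of 14 · BRRRBRBBRR · max L 11/64 · min R 45/256 = 89/512
11 of 14 · BRRRBRBBRRB · max L 89/512 · min R 45/256 = 179/1024
12 of 14 · BRRRBRBBRRBB · max L 179/1024 · min R 45/256 = 359/2048
13 of 14 · BRRRBRBBRRBBB · max L 359/2048 · min R 45/256 = 719/4096
14 of 14 · BRRRBRBBRRBBBR · max L 359/2048 · min R 719/4096 = 1437/8192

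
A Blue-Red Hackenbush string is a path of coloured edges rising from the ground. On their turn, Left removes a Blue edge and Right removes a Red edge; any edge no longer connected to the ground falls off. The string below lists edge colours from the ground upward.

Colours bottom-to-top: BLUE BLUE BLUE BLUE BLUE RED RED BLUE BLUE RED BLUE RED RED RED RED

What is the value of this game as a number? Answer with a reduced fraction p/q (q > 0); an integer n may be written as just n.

Prefix values for BLUE BLUE BLUE BLUE BLUE RED RED BLUE BLUE RED BLUE RED RED RED RED via {L|R} + simplicity:
val_1 [B]  L=[0]  R=[∅]  -> 1
val_2 [BB]  L=[0, 1]  R=[∅]  -> 2
val_3 [BBB]  L=[0, 1, 2]  R=[∅]  -> 3
val_4 [BBBB]  L=[0, 1, 2, 3]  R=[∅]  -> 4
val_5 [BBBBB]  L=[0, 1, 2, 3, 4]  R=[∅]  -> 5
val_6 [BBBBBR]  L=[0, 1, 2, 3, 4]  R=[5]  -> 9/2
val_7 [BBBBBRR]  L=[0, 1, 2, 3, 4]  R=[9/2, 5]  -> 17/4
val_8 [BBBBBRRB]  L=[0, 1, 2, 3, 4, 17/4]  R=[9/2, 5]  -> 35/8
val_9 [BBBBBRRBB]  L=[0, 1, 2, 3, 4, 17/4, 35/8]  R=[9/2, 5]  -> 71/16
val_10 [BBBBBRRBBR]  L=[0, 1, 2, 3, 4, 17/4, 35/8]  R=[71/16, 9/2, 5]  -> 141/32
val_11 [BBBBBRRBBRB]  L=[0, 1, 2, 3, 4, 17/4, 35/8, 141/32]  R=[71/16, 9/2, 5]  -> 283/64
val_12 [BBBBBRRBBRBR]  L=[0, 1, 2, 3, 4, 17/4, 35/8, 141/32]  R=[283/64, 71/16, 9/2, 5]  -> 565/128
val_13 [BBBBBRRBBRBRR]  L=[0, 1, 2, 3, 4, 17/4, 35/8, 141/32]  R=[565/128, 283/64, 71/16, 9/2, 5]  -> 1129/256
val_14 [BBBBBRRBBRBRRR]  L=[0, 1, 2, 3, 4, 17/4, 35/8, 141/32]  R=[1129/256, 565/128, 283/64, 71/16, 9/2, 5]  -> 2257/512
val_15 [BBBBBRRBBRBRRRR]  L=[0, 1, 2, 3, 4, 17/4, 35/8, 141/32]  R=[2257/512, 1129/256, 565/128, 283/64, 71/16, 9/2, 5]  -> 4513/1024

4513/1024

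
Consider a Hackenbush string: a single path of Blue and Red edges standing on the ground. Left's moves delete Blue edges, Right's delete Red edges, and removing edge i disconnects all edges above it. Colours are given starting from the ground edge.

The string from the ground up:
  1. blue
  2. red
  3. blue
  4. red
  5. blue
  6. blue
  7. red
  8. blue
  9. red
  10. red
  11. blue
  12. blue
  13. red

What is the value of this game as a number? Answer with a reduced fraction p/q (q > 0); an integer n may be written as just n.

2893/4096

G_1 [b]  L=[0]  R=[none]  so 1
G_2 [br]  L=[0]  R=[1]  so 1/2
G_3 [brb]  L=[0,1/2]  R=[1]  so 3/4
G_4 [brbr]  L=[0,1/2]  R=[3/4,1]  so 5/8
G_5 [brbrb]  L=[0,1/2,5/8]  R=[3/4,1]  so 11/16
G_6 [brbrbb]  L=[0,1/2,5/8,11/16]  R=[3/4,1]  so 23/32
G_7 [brbrbbr]  L=[0,1/2,5/8,11/16]  R=[23/32,3/4,1]  so 45/64
G_8 [brbrbbrb]  L=[0,1/2,5/8,11/16,45/64]  R=[23/32,3/4,1]  so 91/128
G_9 [brbrbbrbr]  L=[0,1/2,5/8,11/16,45/64]  R=[91/128,23/32,3/4,1]  so 181/256
G_10 [brbrbbrbrr]  L=[0,1/2,5/8,11/16,45/64]  R=[181/256,91/128,23/32,3/4,1]  so 361/512
G_11 [brbrbbrbrrb]  L=[0,1/2,5/8,11/16,45/64,361/512]  R=[181/256,91/128,23/32,3/4,1]  so 723/1024
G_12 [brbrbbrbrrbb]  L=[0,1/2,5/8,11/16,45/64,361/512,723/1024]  R=[181/256,91/128,23/32,3/4,1]  so 1447/2048
G_13 [brbrbbrbrrbbr]  L=[0,1/2,5/8,11/16,45/64,361/512,723/1024]  R=[1447/2048,181/256,91/128,23/32,3/4,1]  so 2893/4096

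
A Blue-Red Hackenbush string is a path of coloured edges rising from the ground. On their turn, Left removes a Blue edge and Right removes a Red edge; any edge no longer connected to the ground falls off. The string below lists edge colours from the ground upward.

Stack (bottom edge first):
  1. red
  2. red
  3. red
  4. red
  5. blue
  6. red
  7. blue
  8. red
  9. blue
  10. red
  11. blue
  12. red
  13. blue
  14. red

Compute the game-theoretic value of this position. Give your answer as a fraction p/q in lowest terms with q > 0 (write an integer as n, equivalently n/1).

g_1 [r]  L=[]  R=[0]  → -1
g_2 [rr]  L=[]  R=[-1, 0]  → -2
g_3 [rrr]  L=[]  R=[-2, -1, 0]  → -3
g_4 [rrrr]  L=[]  R=[-3, -2, -1, 0]  → -4
g_5 [rrrrb]  L=[-4]  R=[-3, -2, -1, 0]  → -7/2
g_6 [rrrrbr]  L=[-4]  R=[-7/2, -3, -2, -1, 0]  → -15/4
g_7 [rrrrbrb]  L=[-4, -15/4]  R=[-7/2, -3, -2, -1, 0]  → -29/8
g_8 [rrrrbrbr]  L=[-4, -15/4]  R=[-29/8, -7/2, -3, -2, -1, 0]  → -59/16
g_9 [rrrrbrbrb]  L=[-4, -15/4, -59/16]  R=[-29/8, -7/2, -3, -2, -1, 0]  → -117/32
g_10 [rrrrbrbrbr]  L=[-4, -15/4, -59/16]  R=[-117/32, -29/8, -7/2, -3, -2, -1, 0]  → -235/64
g_11 [rrrrbrbrbrb]  L=[-4, -15/4, -59/16, -235/64]  R=[-117/32, -29/8, -7/2, -3, -2, -1, 0]  → -469/128
g_12 [rrrrbrbrbrbr]  L=[-4, -15/4, -59/16, -235/64]  R=[-469/128, -117/32, -29/8, -7/2, -3, -2, -1, 0]  → -939/256
g_13 [rrrrbrbrbrbrb]  L=[-4, -15/4, -59/16, -235/64, -939/256]  R=[-469/128, -117/32, -29/8, -7/2, -3, -2, -1, 0]  → -1877/512
g_14 [rrrrbrbrbrbrbr]  L=[-4, -15/4, -59/16, -235/64, -939/256]  R=[-1877/512, -469/128, -117/32, -29/8, -7/2, -3, -2, -1, 0]  → -3755/1024

-3755/1024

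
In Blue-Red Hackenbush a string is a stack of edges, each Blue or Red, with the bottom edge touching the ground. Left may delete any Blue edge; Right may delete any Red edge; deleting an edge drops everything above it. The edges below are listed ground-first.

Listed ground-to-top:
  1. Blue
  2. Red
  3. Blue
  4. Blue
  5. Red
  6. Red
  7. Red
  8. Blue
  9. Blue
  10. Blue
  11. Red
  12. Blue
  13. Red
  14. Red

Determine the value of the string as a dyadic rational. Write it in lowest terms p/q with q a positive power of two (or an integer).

Recurse on prefixes of the 14-edge string Blue Red Blue Blue Red Red Red Blue Blue Blue Red Blue Red Red:
G_1 [B]  L=[0]  R=[∅]  gives 1
G_2 [BR]  L=[0]  R=[1]  gives 1/2
G_3 [BRB]  L=[0, 1/2]  R=[1]  gives 3/4
G_4 [BRBB]  L=[0, 1/2, 3/4]  R=[1]  gives 7/8
G_5 [BRBBR]  L=[0, 1/2, 3/4]  R=[7/8, 1]  gives 13/16
G_6 [BRBBRR]  L=[0, 1/2, 3/4]  R=[13/16, 7/8, 1]  gives 25/32
G_7 [BRBBRRR]  L=[0, 1/2, 3/4]  R=[25/32, 13/16, 7/8, 1]  gives 49/64
G_8 [BRBBRRRB]  L=[0, 1/2, 3/4, 49/64]  R=[25/32, 13/16, 7/8, 1]  gives 99/128
G_9 [BRBBRRRBB]  L=[0, 1/2, 3/4, 49/64, 99/128]  R=[25/32, 13/16, 7/8, 1]  gives 199/256
G_10 [BRBBRRRBBB]  L=[0, 1/2, 3/4, 49/64, 99/128, 199/256]  R=[25/32, 13/16, 7/8, 1]  gives 399/512
G_11 [BRBBRRRBBBR]  L=[0, 1/2, 3/4, 49/64, 99/128, 199/256]  R=[399/512, 25/32, 13/16, 7/8, 1]  gives 797/1024
G_12 [BRBBRRRBBBRB]  L=[0, 1/2, 3/4, 49/64, 99/128, 199/256, 797/1024]  R=[399/512, 25/32, 13/16, 7/8, 1]  gives 1595/2048
G_13 [BRBBRRRBBBRBR]  L=[0, 1/2, 3/4, 49/64, 99/128, 199/256, 797/1024]  R=[1595/2048, 399/512, 25/32, 13/16, 7/8, 1]  gives 3189/4096
G_14 [BRBBRRRBBBRBRR]  L=[0, 1/2, 3/4, 49/64, 99/128, 199/256, 797/1024]  R=[3189/4096, 1595/2048, 399/512, 25/32, 13/16, 7/8, 1]  gives 6377/8192

6377/8192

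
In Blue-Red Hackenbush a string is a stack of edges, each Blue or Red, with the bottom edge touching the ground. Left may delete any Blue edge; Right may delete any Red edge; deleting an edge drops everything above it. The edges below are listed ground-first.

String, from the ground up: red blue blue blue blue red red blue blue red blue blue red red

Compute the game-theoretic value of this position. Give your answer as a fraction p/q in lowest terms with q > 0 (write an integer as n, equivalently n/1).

-807/8192

1 of 14 · r · max L −∞ · min R 0 -> -1
2 of 14 · rb · max L -1 · min R 0 -> -1/2
3 of 14 · rbb · max L -1/2 · min R 0 -> -1/4
4 of 14 · rbbb · max L -1/4 · min R 0 -> -1/8
5 of 14 · rbbbb · max L -1/8 · min R 0 -> -1/16
6 of 14 · rbbbbr · max L -1/8 · min R -1/16 -> -3/32
7 of 14 · rbbbbrr · max L -1/8 · min R -3/32 -> -7/64
8 of 14 · rbbbbrrb · max L -7/64 · min R -3/32 -> -13/128
9 of 14 · rbbbbrrbb · max L -13/128 · min R -3/32 -> -25/256
10 of 14 · rbbbbrrbbr · max L -13/128 · min R -25/256 -> -51/512
11 of 14 · rbbbbrrbbrb · max L -51/512 · min R -25/256 -> -101/1024
12 of 14 · rbbbbrrbbrbb · max L -101/1024 · min R -25/256 -> -201/2048
13 of 14 · rbbbbrrbbrbbr · max L -101/1024 · min R -201/2048 -> -403/4096
14 of 14 · rbbbbrrbbrbbrr · max L -101/1024 · min R -403/4096 -> -807/8192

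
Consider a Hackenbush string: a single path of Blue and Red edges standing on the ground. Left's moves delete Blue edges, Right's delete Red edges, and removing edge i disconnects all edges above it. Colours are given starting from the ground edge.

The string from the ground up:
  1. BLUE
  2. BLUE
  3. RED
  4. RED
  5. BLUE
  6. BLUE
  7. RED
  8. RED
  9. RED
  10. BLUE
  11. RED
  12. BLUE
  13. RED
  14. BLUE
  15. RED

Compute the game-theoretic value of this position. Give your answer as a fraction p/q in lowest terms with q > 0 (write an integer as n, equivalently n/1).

11349/8192

Build val(s[:k]) for k = 1..15, string s = BLUE BLUE RED RED BLUE BLUE RED RED RED BLUE RED BLUE RED BLUE RED.
B: Left { 0 }, Right { (no moves) } ⇒ simplest 1
BB: Left { 0,1 }, Right { (no moves) } ⇒ simplest 2
BBR: Left { 0,1 }, Right { 2 } ⇒ simplest 3/2
BBRR: Left { 0,1 }, Right { 3/2,2 } ⇒ simplest 5/4
BBRRB: Left { 0,1,5/4 }, Right { 3/2,2 } ⇒ simplest 11/8
BBRRBB: Left { 0,1,5/4,11/8 }, Right { 3/2,2 } ⇒ simplest 23/16
BBRRBBR: Left { 0,1,5/4,11/8 }, Right { 23/16,3/2,2 } ⇒ simplest 45/32
BBRRBBRR: Left { 0,1,5/4,11/8 }, Right { 45/32,23/16,3/2,2 } ⇒ simplest 89/64
BBRRBBRRR: Left { 0,1,5/4,11/8 }, Right { 89/64,45/32,23/16,3/2,2 } ⇒ simplest 177/128
BBRRBBRRRB: Left { 0,1,5/4,11/8,177/128 }, Right { 89/64,45/32,23/16,3/2,2 } ⇒ simplest 355/256
BBRRBBRRRBR: Left { 0,1,5/4,11/8,177/128 }, Right { 355/256,89/64,45/32,23/16,3/2,2 } ⇒ simplest 709/512
BBRRBBRRRBRB: Left { 0,1,5/4,11/8,177/128,709/512 }, Right { 355/256,89/64,45/32,23/16,3/2,2 } ⇒ simplest 1419/1024
BBRRBBRRRBRBR: Left { 0,1,5/4,11/8,177/128,709/512 }, Right { 1419/1024,355/256,89/64,45/32,23/16,3/2,2 } ⇒ simplest 2837/2048
BBRRBBRRRBRBRB: Left { 0,1,5/4,11/8,177/128,709/512,2837/2048 }, Right { 1419/1024,355/256,89/64,45/32,23/16,3/2,2 } ⇒ simplest 5675/4096
BBRRBBRRRBRBRBR: Left { 0,1,5/4,11/8,177/128,709/512,2837/2048 }, Right { 5675/4096,1419/1024,355/256,89/64,45/32,23/16,3/2,2 } ⇒ simplest 11349/8192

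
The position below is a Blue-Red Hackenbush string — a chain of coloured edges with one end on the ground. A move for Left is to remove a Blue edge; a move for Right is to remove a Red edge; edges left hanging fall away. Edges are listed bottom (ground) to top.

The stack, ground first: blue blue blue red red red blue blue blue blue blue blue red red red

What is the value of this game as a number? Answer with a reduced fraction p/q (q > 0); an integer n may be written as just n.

val(b) = { 0 | none } — 1
val(bb) = { 0 1 | none } — 2
val(bbb) = { 0 1 2 | none } — 3
val(bbbr) = { 0 1 2 | 3 } — 5/2
val(bbbrr) = { 0 1 2 | 5/2 3 } — 9/4
val(bbbrrr) = { 0 1 2 | 9/4 5/2 3 } — 17/8
val(bbbrrrb) = { 0 1 2 17/8 | 9/4 5/2 3 } — 35/16
val(bbbrrrbb) = { 0 1 2 17/8 35/16 | 9/4 5/2 3 } — 71/32
val(bbbrrrbbb) = { 0 1 2 17/8 35/16 71/32 | 9/4 5/2 3 } — 143/64
val(bbbrrrbbbb) = { 0 1 2 17/8 35/16 71/32 143/64 | 9/4 5/2 3 } — 287/128
val(bbbrrrbbbbb) = { 0 1 2 17/8 35/16 71/32 143/64 287/128 | 9/4 5/2 3 } — 575/256
val(bbbrrrbbbbbb) = { 0 1 2 17/8 35/16 71/32 143/64 287/128 575/256 | 9/4 5/2 3 } — 1151/512
val(bbbrrrbbbbbbr) = { 0 1 2 17/8 35/16 71/32 143/64 287/128 575/256 | 1151/512 9/4 5/2 3 } — 2301/1024
val(bbbrrrbbbbbbrr) = { 0 1 2 17/8 35/16 71/32 143/64 287/128 575/256 | 2301/1024 1151/512 9/4 5/2 3 } — 4601/2048
val(bbbrrrbbbbbbrrr) = { 0 1 2 17/8 35/16 71/32 143/64 287/128 575/256 | 4601/2048 2301/1024 1151/512 9/4 5/2 3 } — 9201/4096

9201/4096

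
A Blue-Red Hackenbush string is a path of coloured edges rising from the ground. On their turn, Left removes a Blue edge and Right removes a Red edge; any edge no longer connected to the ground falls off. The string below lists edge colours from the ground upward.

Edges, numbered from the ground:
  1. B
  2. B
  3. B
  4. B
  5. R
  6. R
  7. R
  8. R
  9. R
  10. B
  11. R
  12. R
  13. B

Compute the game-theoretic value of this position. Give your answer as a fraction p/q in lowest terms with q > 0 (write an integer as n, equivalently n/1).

Prefix values for B B B B R R R R R B R R B via {L|R} + simplicity:
step 1: add B to get B; options L={ 0 } R={ (no moves) } → 1
step 2: add B to get BB; options L={ 0 1 } R={ (no moves) } → 2
step 3: add B to get BBB; options L={ 0 1 2 } R={ (no moves) } → 3
step 4: add B to get BBBB; options L={ 0 1 2 3 } R={ (no moves) } → 4
step 5: add R to get BBBBR; options L={ 0 1 2 3 } R={ 4 } → 7/2
step 6: add R to get BBBBRR; options L={ 0 1 2 3 } R={ 7/2 4 } → 13/4
step 7: add R to get BBBBRRR; options L={ 0 1 2 3 } R={ 13/4 7/2 4 } → 25/8
step 8: add R to get BBBBRRRR; options L={ 0 1 2 3 } R={ 25/8 13/4 7/2 4 } → 49/16
step 9: add R to get BBBBRRRRR; options L={ 0 1 2 3 } R={ 49/16 25/8 13/4 7/2 4 } → 97/32
step 10: add B to get BBBBRRRRRB; options L={ 0 1 2 3 97/32 } R={ 49/16 25/8 13/4 7/2 4 } → 195/64
step 11: add R to get BBBBRRRRRBR; options L={ 0 1 2 3 97/32 } R={ 195/64 49/16 25/8 13/4 7/2 4 } → 389/128
step 12: add R to get BBBBRRRRRBRR; options L={ 0 1 2 3 97/32 } R={ 389/128 195/64 49/16 25/8 13/4 7/2 4 } → 777/256
step 13: add B to get BBBBRRRRRBRRB; options L={ 0 1 2 3 97/32 777/256 } R={ 389/128 195/64 49/16 25/8 13/4 7/2 4 } → 1555/512

1555/512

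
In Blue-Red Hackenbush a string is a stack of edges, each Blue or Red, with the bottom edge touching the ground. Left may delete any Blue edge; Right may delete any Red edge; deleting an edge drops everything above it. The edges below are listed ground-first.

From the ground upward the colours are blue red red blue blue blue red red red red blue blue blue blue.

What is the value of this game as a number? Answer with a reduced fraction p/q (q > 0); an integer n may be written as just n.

Recurse on prefixes of the 14-edge string blue red red blue blue blue red red red red blue blue blue blue:
edge 1 of 14 (blue): { 0 | · } => 1
edge 2 of 14 (red): { 0 | 1 } => 1/2
edge 3 of 14 (red): { 0 | 1/2,1 } => 1/4
edge 4 of 14 (blue): { 0,1/4 | 1/2,1 } => 3/8
edge 5 of 14 (blue): { 0,1/4,3/8 | 1/2,1 } => 7/16
edge 6 of 14 (blue): { 0,1/4,3/8,7/16 | 1/2,1 } => 15/32
edge 7 of 14 (red): { 0,1/4,3/8,7/16 | 15/32,1/2,1 } => 29/64
edge 8 of 14 (red): { 0,1/4,3/8,7/16 | 29/64,15/32,1/2,1 } => 57/128
edge 9 of 14 (red): { 0,1/4,3/8,7/16 | 57/128,29/64,15/32,1/2,1 } => 113/256
edge 10 of 14 (red): { 0,1/4,3/8,7/16 | 113/256,57/128,29/64,15/32,1/2,1 } => 225/512
edge 11 of 14 (blue): { 0,1/4,3/8,7/16,225/512 | 113/256,57/128,29/64,15/32,1/2,1 } => 451/1024
edge 12 of 14 (blue): { 0,1/4,3/8,7/16,225/512,451/1024 | 113/256,57/128,29/64,15/32,1/2,1 } => 903/2048
edge 13 of 14 (blue): { 0,1/4,3/8,7/16,225/512,451/1024,903/2048 | 113/256,57/128,29/64,15/32,1/2,1 } => 1807/4096
edge 14 of 14 (blue): { 0,1/4,3/8,7/16,225/512,451/1024,903/2048,1807/4096 | 113/256,57/128,29/64,15/32,1/2,1 } => 3615/8192

3615/8192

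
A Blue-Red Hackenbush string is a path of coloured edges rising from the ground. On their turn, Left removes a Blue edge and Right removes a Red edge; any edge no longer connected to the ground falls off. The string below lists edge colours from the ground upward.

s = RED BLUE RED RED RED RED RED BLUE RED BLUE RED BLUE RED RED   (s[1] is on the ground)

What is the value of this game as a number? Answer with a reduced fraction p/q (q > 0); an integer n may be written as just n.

R: Left { · }, Right { 0 } -> simplest -1
RB: Left { -1 }, Right { 0 } -> simplest -1/2
RBR: Left { -1 }, Right { -1/2; 0 } -> simplest -3/4
RBRR: Left { -1 }, Right { -3/4; -1/2; 0 } -> simplest -7/8
RBRRR: Left { -1 }, Right { -7/8; -3/4; -1/2; 0 } -> simplest -15/16
RBRRRR: Left { -1 }, Right { -15/16; -7/8; -3/4; -1/2; 0 } -> simplest -31/32
RBRRRRR: Left { -1 }, Right { -31/32; -15/16; -7/8; -3/4; -1/2; 0 } -> simplest -63/64
RBRRRRRB: Left { -1; -63/64 }, Right { -31/32; -15/16; -7/8; -3/4; -1/2; 0 } -> simplest -125/128
RBRRRRRBR: Left { -1; -63/64 }, Right { -125/128; -31/32; -15/16; -7/8; -3/4; -1/2; 0 } -> simplest -251/256
RBRRRRRBRB: Left { -1; -63/64; -251/256 }, Right { -125/128; -31/32; -15/16; -7/8; -3/4; -1/2; 0 } -> simplest -501/512
RBRRRRRBRBR: Left { -1; -63/64; -251/256 }, Right { -501/512; -125/128; -31/32; -15/16; -7/8; -3/4; -1/2; 0 } -> simplest -1003/1024
RBRRRRRBRBRB: Left { -1; -63/64; -251/256; -1003/1024 }, Right { -501/512; -125/128; -31/32; -15/16; -7/8; -3/4; -1/2; 0 } -> simplest -2005/2048
RBRRRRRBRBRBR: Left { -1; -63/64; -251/256; -1003/1024 }, Right { -2005/2048; -501/512; -125/128; -31/32; -15/16; -7/8; -3/4; -1/2; 0 } -> simplest -4011/4096
RBRRRRRBRBRBRR: Left { -1; -63/64; -251/256; -1003/1024 }, Right { -4011/4096; -2005/2048; -501/512; -125/128; -31/32; -15/16; -7/8; -3/4; -1/2; 0 } -> simplest -8023/8192

-8023/8192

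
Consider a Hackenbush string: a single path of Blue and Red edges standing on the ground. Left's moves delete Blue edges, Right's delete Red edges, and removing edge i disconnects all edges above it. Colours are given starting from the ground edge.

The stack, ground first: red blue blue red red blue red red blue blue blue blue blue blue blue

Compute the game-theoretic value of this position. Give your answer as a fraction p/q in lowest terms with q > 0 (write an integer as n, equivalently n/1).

Prefix values for red blue blue red red blue red red blue blue blue blue blue blue blue via {L|R} + simplicity:
r: Left { none }, Right { 0 } so simplest -1
rb: Left { -1 }, Right { 0 } so simplest -1/2
rbb: Left { -1; -1/2 }, Right { 0 } so simplest -1/4
rbbr: Left { -1; -1/2 }, Right { -1/4; 0 } so simplest -3/8
rbbrr: Left { -1; -1/2 }, Right { -3/8; -1/4; 0 } so simplest -7/16
rbbrrb: Left { -1; -1/2; -7/16 }, Right { -3/8; -1/4; 0 } so simplest -13/32
rbbrrbr: Left { -1; -1/2; -7/16 }, Right { -13/32; -3/8; -1/4; 0 } so simplest -27/64
rbbrrbrr: Left { -1; -1/2; -7/16 }, Right { -27/64; -13/32; -3/8; -1/4; 0 } so simplest -55/128
rbbrrbrrb: Left { -1; -1/2; -7/16; -55/128 }, Right { -27/64; -13/32; -3/8; -1/4; 0 } so simplest -109/256
rbbrrbrrbb: Left { -1; -1/2; -7/16; -55/128; -109/256 }, Right { -27/64; -13/32; -3/8; -1/4; 0 } so simplest -217/512
rbbrrbrrbbb: Left { -1; -1/2; -7/16; -55/128; -109/256; -217/512 }, Right { -27/64; -13/32; -3/8; -1/4; 0 } so simplest -433/1024
rbbrrbrrbbbb: Left { -1; -1/2; -7/16; -55/128; -109/256; -217/512; -433/1024 }, Right { -27/64; -13/32; -3/8; -1/4; 0 } so simplest -865/2048
rbbrrbrrbbbbb: Left { -1; -1/2; -7/16; -55/128; -109/256; -217/512; -433/1024; -865/2048 }, Right { -27/64; -13/32; -3/8; -1/4; 0 } so simplest -1729/4096
rbbrrbrrbbbbbb: Left { -1; -1/2; -7/16; -55/128; -109/256; -217/512; -433/1024; -865/2048; -1729/4096 }, Right { -27/64; -13/32; -3/8; -1/4; 0 } so simplest -3457/8192
rbbrrbrrbbbbbbb: Left { -1; -1/2; -7/16; -55/128; -109/256; -217/512; -433/1024; -865/2048; -1729/4096; -3457/8192 }, Right { -27/64; -13/32; -3/8; -1/4; 0 } so simplest -6913/16384

-6913/16384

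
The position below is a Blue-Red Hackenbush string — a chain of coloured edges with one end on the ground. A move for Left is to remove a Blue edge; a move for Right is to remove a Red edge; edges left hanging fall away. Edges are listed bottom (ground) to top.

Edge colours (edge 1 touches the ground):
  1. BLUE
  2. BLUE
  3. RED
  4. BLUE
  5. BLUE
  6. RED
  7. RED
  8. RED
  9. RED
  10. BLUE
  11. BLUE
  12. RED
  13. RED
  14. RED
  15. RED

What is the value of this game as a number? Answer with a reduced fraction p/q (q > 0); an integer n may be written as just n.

Build value(s[:k]) for k = 1..15, string s = BLUE BLUE RED BLUE BLUE RED RED RED RED BLUE BLUE RED RED RED RED.
step 1: add BLUE to get B; options L={ 0 } R={ — } ⇒ 1
step 2: add BLUE to get BB; options L={ 0 1 } R={ — } ⇒ 2
step 3: add RED to get BBR; options L={ 0 1 } R={ 2 } ⇒ 3/2
step 4: add BLUE to get BBRB; options L={ 0 1 3/2 } R={ 2 } ⇒ 7/4
step 5: add BLUE to get BBRBB; options L={ 0 1 3/2 7/4 } R={ 2 } ⇒ 15/8
step 6: add RED to get BBRBBR; options L={ 0 1 3/2 7/4 } R={ 15/8 2 } ⇒ 29/16
step 7: add RED to get BBRBBRR; options L={ 0 1 3/2 7/4 } R={ 29/16 15/8 2 } ⇒ 57/32
step 8: add RED to get BBRBBRRR; options L={ 0 1 3/2 7/4 } R={ 57/32 29/16 15/8 2 } ⇒ 113/64
step 9: add RED to get BBRBBRRRR; options L={ 0 1 3/2 7/4 } R={ 113/64 57/32 29/16 15/8 2 } ⇒ 225/128
step 10: add BLUE to get BBRBBRRRRB; options L={ 0 1 3/2 7/4 225/128 } R={ 113/64 57/32 29/16 15/8 2 } ⇒ 451/256
step 11: add BLUE to get BBRBBRRRRBB; options L={ 0 1 3/2 7/4 225/128 451/256 } R={ 113/64 57/32 29/16 15/8 2 } ⇒ 903/512
step 12: add RED to get BBRBBRRRRBBR; options L={ 0 1 3/2 7/4 225/128 451/256 } R={ 903/512 113/64 57/32 29/16 15/8 2 } ⇒ 1805/1024
step 13: add RED to get BBRBBRRRRBBRR; options L={ 0 1 3/2 7/4 225/128 451/256 } R={ 1805/1024 903/512 113/64 57/32 29/16 15/8 2 } ⇒ 3609/2048
step 14: add RED to get BBRBBRRRRBBRRR; options L={ 0 1 3/2 7/4 225/128 451/256 } R={ 3609/2048 1805/1024 903/512 113/64 57/32 29/16 15/8 2 } ⇒ 7217/4096
step 15: add RED to get BBRBBRRRRBBRRRR; options L={ 0 1 3/2 7/4 225/128 451/256 } R={ 7217/4096 3609/2048 1805/1024 903/512 113/64 57/32 29/16 15/8 2 } ⇒ 14433/8192

14433/8192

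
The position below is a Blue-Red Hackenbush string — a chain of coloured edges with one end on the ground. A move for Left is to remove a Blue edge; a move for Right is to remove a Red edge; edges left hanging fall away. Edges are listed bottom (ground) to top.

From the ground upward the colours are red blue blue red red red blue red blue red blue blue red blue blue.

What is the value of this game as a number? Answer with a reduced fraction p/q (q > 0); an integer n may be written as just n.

Build val(s[:k]) for k = 1..15, string s = red blue blue red red red blue red blue red blue blue red blue blue.
val_1 [r]  L=[·]  R=[0]  ⇒ -1
val_2 [rb]  L=[-1]  R=[0]  ⇒ -1/2
val_3 [rbb]  L=[-1 -1/2]  R=[0]  ⇒ -1/4
val_4 [rbbr]  L=[-1 -1/2]  R=[-1/4 0]  ⇒ -3/8
val_5 [rbbrr]  L=[-1 -1/2]  R=[-3/8 -1/4 0]  ⇒ -7/16
val_6 [rbbrrr]  L=[-1 -1/2]  R=[-7/16 -3/8 -1/4 0]  ⇒ -15/32
val_7 [rbbrrrb]  L=[-1 -1/2 -15/32]  R=[-7/16 -3/8 -1/4 0]  ⇒ -29/64
val_8 [rbbrrrbr]  L=[-1 -1/2 -15/32]  R=[-29/64 -7/16 -3/8 -1/4 0]  ⇒ -59/128
val_9 [rbbrrrbrb]  L=[-1 -1/2 -15/32 -59/128]  R=[-29/64 -7/16 -3/8 -1/4 0]  ⇒ -117/256
val_10 [rbbrrrbrbr]  L=[-1 -1/2 -15/32 -59/128]  R=[-117/256 -29/64 -7/16 -3/8 -1/4 0]  ⇒ -235/512
val_11 [rbbrrrbrbrb]  L=[-1 -1/2 -15/32 -59/128 -235/512]  R=[-117/256 -29/64 -7/16 -3/8 -1/4 0]  ⇒ -469/1024
val_12 [rbbrrrbrbrbb]  L=[-1 -1/2 -15/32 -59/128 -235/512 -469/1024]  R=[-117/256 -29/64 -7/16 -3/8 -1/4 0]  ⇒ -937/2048
val_13 [rbbrrrbrbrbbr]  L=[-1 -1/2 -15/32 -59/128 -235/512 -469/1024]  R=[-937/2048 -117/256 -29/64 -7/16 -3/8 -1/4 0]  ⇒ -1875/4096
val_14 [rbbrrrbrbrbbrb]  L=[-1 -1/2 -15/32 -59/128 -235/512 -469/1024 -1875/4096]  R=[-937/2048 -117/256 -29/64 -7/16 -3/8 -1/4 0]  ⇒ -3749/8192
val_15 [rbbrrrbrbrbbrbb]  L=[-1 -1/2 -15/32 -59/128 -235/512 -469/1024 -1875/4096 -3749/8192]  R=[-937/2048 -117/256 -29/64 -7/16 -3/8 -1/4 0]  ⇒ -7497/16384

-7497/16384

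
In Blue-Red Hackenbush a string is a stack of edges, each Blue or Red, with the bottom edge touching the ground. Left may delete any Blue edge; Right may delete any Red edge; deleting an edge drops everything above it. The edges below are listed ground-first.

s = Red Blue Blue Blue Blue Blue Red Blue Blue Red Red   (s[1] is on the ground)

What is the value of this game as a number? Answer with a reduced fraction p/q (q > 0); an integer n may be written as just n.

-39/1024

1 of 11 · R · max L −∞ · min R 0 → -1
2 of 11 · RB · max L -1 · min R 0 → -1/2
3 of 11 · RBB · max L -1/2 · min R 0 → -1/4
4 of 11 · RBBB · max L -1/4 · min R 0 → -1/8
5 of 11 · RBBBB · max L -1/8 · min R 0 → -1/16
6 of 11 · RBBBBB · max L -1/16 · min R 0 → -1/32
7 of 11 · RBBBBBR · max L -1/16 · min R -1/32 → -3/64
8 of 11 · RBBBBBRB · max L -3/64 · min R -1/32 → -5/128
9 of 11 · RBBBBBRBB · max L -5/128 · min R -1/32 → -9/256
10 of 11 · RBBBBBRBBR · max L -5/128 · min R -9/256 → -19/512
11 of 11 · RBBBBBRBBRR · max L -5/128 · min R -19/512 → -39/1024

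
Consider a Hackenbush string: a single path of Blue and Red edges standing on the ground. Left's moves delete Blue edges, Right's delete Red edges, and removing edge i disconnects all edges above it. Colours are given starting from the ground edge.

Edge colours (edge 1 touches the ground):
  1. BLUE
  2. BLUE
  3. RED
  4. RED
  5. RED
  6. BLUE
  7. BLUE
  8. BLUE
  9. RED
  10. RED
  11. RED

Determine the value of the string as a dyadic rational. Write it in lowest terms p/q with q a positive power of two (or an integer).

625/512

B: Left { 0 }, Right { (no moves) } => simplest 1
BB: Left { 0,1 }, Right { (no moves) } => simplest 2
BBR: Left { 0,1 }, Right { 2 } => simplest 3/2
BBRR: Left { 0,1 }, Right { 3/2,2 } => simplest 5/4
BBRRR: Left { 0,1 }, Right { 5/4,3/2,2 } => simplest 9/8
BBRRRB: Left { 0,1,9/8 }, Right { 5/4,3/2,2 } => simplest 19/16
BBRRRBB: Left { 0,1,9/8,19/16 }, Right { 5/4,3/2,2 } => simplest 39/32
BBRRRBBB: Left { 0,1,9/8,19/16,39/32 }, Right { 5/4,3/2,2 } => simplest 79/64
BBRRRBBBR: Left { 0,1,9/8,19/16,39/32 }, Right { 79/64,5/4,3/2,2 } => simplest 157/128
BBRRRBBBRR: Left { 0,1,9/8,19/16,39/32 }, Right { 157/128,79/64,5/4,3/2,2 } => simplest 313/256
BBRRRBBBRRR: Left { 0,1,9/8,19/16,39/32 }, Right { 313/256,157/128,79/64,5/4,3/2,2 } => simplest 625/512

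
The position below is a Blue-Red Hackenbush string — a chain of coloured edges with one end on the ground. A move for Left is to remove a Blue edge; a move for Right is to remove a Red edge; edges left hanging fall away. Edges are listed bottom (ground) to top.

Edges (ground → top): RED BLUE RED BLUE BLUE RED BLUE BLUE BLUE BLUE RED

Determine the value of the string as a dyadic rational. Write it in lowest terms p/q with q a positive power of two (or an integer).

step 1: add RED to get R; options L={ ∅ } R={ 0 } so -1
step 2: add BLUE to get RB; options L={ -1 } R={ 0 } so -1/2
step 3: add RED to get RBR; options L={ -1 } R={ -1/2,0 } so -3/4
step 4: add BLUE to get RBRB; options L={ -1,-3/4 } R={ -1/2,0 } so -5/8
step 5: add BLUE to get RBRBB; options L={ -1,-3/4,-5/8 } R={ -1/2,0 } so -9/16
step 6: add RED to get RBRBBR; options L={ -1,-3/4,-5/8 } R={ -9/16,-1/2,0 } so -19/32
step 7: add BLUE to get RBRBBRB; options L={ -1,-3/4,-5/8,-19/32 } R={ -9/16,-1/2,0 } so -37/64
step 8: add BLUE to get RBRBBRBB; options L={ -1,-3/4,-5/8,-19/32,-37/64 } R={ -9/16,-1/2,0 } so -73/128
step 9: add BLUE to get RBRBBRBBB; options L={ -1,-3/4,-5/8,-19/32,-37/64,-73/128 } R={ -9/16,-1/2,0 } so -145/256
step 10: add BLUE to get RBRBBRBBBB; options L={ -1,-3/4,-5/8,-19/32,-37/64,-73/128,-145/256 } R={ -9/16,-1/2,0 } so -289/512
step 11: add RED to get RBRBBRBBBBR; options L={ -1,-3/4,-5/8,-19/32,-37/64,-73/128,-145/256 } R={ -289/512,-9/16,-1/2,0 } so -579/1024

-579/1024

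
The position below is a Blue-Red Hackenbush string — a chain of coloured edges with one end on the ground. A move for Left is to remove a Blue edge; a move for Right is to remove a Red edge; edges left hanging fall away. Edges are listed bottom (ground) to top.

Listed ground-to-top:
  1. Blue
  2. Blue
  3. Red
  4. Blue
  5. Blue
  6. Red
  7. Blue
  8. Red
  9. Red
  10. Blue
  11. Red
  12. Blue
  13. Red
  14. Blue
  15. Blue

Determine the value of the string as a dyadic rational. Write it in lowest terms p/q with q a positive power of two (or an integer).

14935/8192

step 1: add Blue to get B; options L={ 0 } R={ — } so 1
step 2: add Blue to get BB; options L={ 0; 1 } R={ — } so 2
step 3: add Red to get BBR; options L={ 0; 1 } R={ 2 } so 3/2
step 4: add Blue to get BBRB; options L={ 0; 1; 3/2 } R={ 2 } so 7/4
step 5: add Blue to get BBRBB; options L={ 0; 1; 3/2; 7/4 } R={ 2 } so 15/8
step 6: add Red to get BBRBBR; options L={ 0; 1; 3/2; 7/4 } R={ 15/8; 2 } so 29/16
step 7: add Blue to get BBRBBRB; options L={ 0; 1; 3/2; 7/4; 29/16 } R={ 15/8; 2 } so 59/32
step 8: add Red to get BBRBBRBR; options L={ 0; 1; 3/2; 7/4; 29/16 } R={ 59/32; 15/8; 2 } so 117/64
step 9: add Red to get BBRBBRBRR; options L={ 0; 1; 3/2; 7/4; 29/16 } R={ 117/64; 59/32; 15/8; 2 } so 233/128
step 10: add Blue to get BBRBBRBRRB; options L={ 0; 1; 3/2; 7/4; 29/16; 233/128 } R={ 117/64; 59/32; 15/8; 2 } so 467/256
step 11: add Red to get BBRBBRBRRBR; options L={ 0; 1; 3/2; 7/4; 29/16; 233/128 } R={ 467/256; 117/64; 59/32; 15/8; 2 } so 933/512
step 12: add Blue to get BBRBBRBRRBRB; options L={ 0; 1; 3/2; 7/4; 29/16; 233/128; 933/512 } R={ 467/256; 117/64; 59/32; 15/8; 2 } so 1867/1024
step 13: add Red to get BBRBBRBRRBRBR; options L={ 0; 1; 3/2; 7/4; 29/16; 233/128; 933/512 } R={ 1867/1024; 467/256; 117/64; 59/32; 15/8; 2 } so 3733/2048
step 14: add Blue to get BBRBBRBRRBRBRB; options L={ 0; 1; 3/2; 7/4; 29/16; 233/128; 933/512; 3733/2048 } R={ 1867/1024; 467/256; 117/64; 59/32; 15/8; 2 } so 7467/4096
step 15: add Blue to get BBRBBRBRRBRBRBB; options L={ 0; 1; 3/2; 7/4; 29/16; 233/128; 933/512; 3733/2048; 7467/4096 } R={ 1867/1024; 467/256; 117/64; 59/32; 15/8; 2 } so 14935/8192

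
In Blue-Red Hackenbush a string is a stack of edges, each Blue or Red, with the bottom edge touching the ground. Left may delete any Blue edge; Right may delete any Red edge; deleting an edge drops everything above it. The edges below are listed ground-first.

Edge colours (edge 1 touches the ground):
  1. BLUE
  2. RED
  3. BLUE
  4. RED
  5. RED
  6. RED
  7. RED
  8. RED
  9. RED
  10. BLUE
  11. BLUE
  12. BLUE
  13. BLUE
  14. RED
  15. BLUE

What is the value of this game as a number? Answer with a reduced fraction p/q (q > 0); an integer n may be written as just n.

G_1 [B]  L=[0]  R=[·]  = 1
G_2 [BR]  L=[0]  R=[1]  = 1/2
G_3 [BRB]  L=[0,1/2]  R=[1]  = 3/4
G_4 [BRBR]  L=[0,1/2]  R=[3/4,1]  = 5/8
G_5 [BRBRR]  L=[0,1/2]  R=[5/8,3/4,1]  = 9/16
G_6 [BRBRRR]  L=[0,1/2]  R=[9/16,5/8,3/4,1]  = 17/32
G_7 [BRBRRRR]  L=[0,1/2]  R=[17/32,9/16,5/8,3/4,1]  = 33/64
G_8 [BRBRRRRR]  L=[0,1/2]  R=[33/64,17/32,9/16,5/8,3/4,1]  = 65/128
G_9 [BRBRRRRRR]  L=[0,1/2]  R=[65/128,33/64,17/32,9/16,5/8,3/4,1]  = 129/256
G_10 [BRBRRRRRRB]  L=[0,1/2,129/256]  R=[65/128,33/64,17/32,9/16,5/8,3/4,1]  = 259/512
G_11 [BRBRRRRRRBB]  L=[0,1/2,129/256,259/512]  R=[65/128,33/64,17/32,9/16,5/8,3/4,1]  = 519/1024
G_12 [BRBRRRRRRBBB]  L=[0,1/2,129/256,259/512,519/1024]  R=[65/128,33/64,17/32,9/16,5/8,3/4,1]  = 1039/2048
G_13 [BRBRRRRRRBBBB]  L=[0,1/2,129/256,259/512,519/1024,1039/2048]  R=[65/128,33/64,17/32,9/16,5/8,3/4,1]  = 2079/4096
G_14 [BRBRRRRRRBBBBR]  L=[0,1/2,129/256,259/512,519/1024,1039/2048]  R=[2079/4096,65/128,33/64,17/32,9/16,5/8,3/4,1]  = 4157/8192
G_15 [BRBRRRRRRBBBBRB]  L=[0,1/2,129/256,259/512,519/1024,1039/2048,4157/8192]  R=[2079/4096,65/128,33/64,17/32,9/16,5/8,3/4,1]  = 8315/16384

8315/16384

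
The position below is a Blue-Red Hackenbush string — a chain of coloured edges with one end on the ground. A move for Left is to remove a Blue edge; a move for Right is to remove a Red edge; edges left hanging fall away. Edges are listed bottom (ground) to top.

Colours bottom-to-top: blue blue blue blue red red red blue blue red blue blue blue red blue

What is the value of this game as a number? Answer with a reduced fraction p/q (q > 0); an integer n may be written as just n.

1 of 15 · b · max L 0 · min R +∞ gives 1
2 of 15 · bb · max L 1 · min R +∞ gives 2
3 of 15 · bbb · max L 2 · min R +∞ gives 3
4 of 15 · bbbb · max L 3 · min R +∞ gives 4
5 of 15 · bbbbr · max L 3 · min R 4 gives 7/2
6 of 15 · bbbbrr · max L 3 · min R 7/2 gives 13/4
7 of 15 · bbbbrrr · max L 3 · min R 13/4 gives 25/8
8 of 15 · bbbbrrrb · max L 25/8 · min R 13/4 gives 51/16
9 of 15 · bbbbrrrbb · max L 51/16 · min R 13/4 gives 103/32
10 of 15 · bbbbrrrbbr · max L 51/16 · min R 103/32 gives 205/64
11 of 15 · bbbbrrrbbrb · max L 205/64 · min R 103/32 gives 411/128
12 of 15 · bbbbrrrbbrbb · max L 411/128 · min R 103/32 gives 823/256
13 of 15 · bbbbrrrbbrbbb · max L 823/256 · min R 103/32 gives 1647/512
14 of 15 · bbbbrrrbbrbbbr · max L 823/256 · min R 1647/512 gives 3293/1024
15 of 15 · bbbbrrrbbrbbbrb · max L 3293/1024 · min R 1647/512 gives 6587/2048

6587/2048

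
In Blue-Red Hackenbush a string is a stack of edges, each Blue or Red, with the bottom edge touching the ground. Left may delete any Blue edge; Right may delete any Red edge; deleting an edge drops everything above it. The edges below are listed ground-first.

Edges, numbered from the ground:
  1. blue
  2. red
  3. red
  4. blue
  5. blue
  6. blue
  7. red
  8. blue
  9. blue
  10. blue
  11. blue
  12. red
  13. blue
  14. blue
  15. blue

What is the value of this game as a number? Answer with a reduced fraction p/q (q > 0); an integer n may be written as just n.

7663/16384

val_1 [b]  L=[0]  R=[(no moves)]  = 1
val_2 [br]  L=[0]  R=[1]  = 1/2
val_3 [brr]  L=[0]  R=[1/2,1]  = 1/4
val_4 [brrb]  L=[0,1/4]  R=[1/2,1]  = 3/8
val_5 [brrbb]  L=[0,1/4,3/8]  R=[1/2,1]  = 7/16
val_6 [brrbbb]  L=[0,1/4,3/8,7/16]  R=[1/2,1]  = 15/32
val_7 [brrbbbr]  L=[0,1/4,3/8,7/16]  R=[15/32,1/2,1]  = 29/64
val_8 [brrbbbrb]  L=[0,1/4,3/8,7/16,29/64]  R=[15/32,1/2,1]  = 59/128
val_9 [brrbbbrbb]  L=[0,1/4,3/8,7/16,29/64,59/128]  R=[15/32,1/2,1]  = 119/256
val_10 [brrbbbrbbb]  L=[0,1/4,3/8,7/16,29/64,59/128,119/256]  R=[15/32,1/2,1]  = 239/512
val_11 [brrbbbrbbbb]  L=[0,1/4,3/8,7/16,29/64,59/128,119/256,239/512]  R=[15/32,1/2,1]  = 479/1024
val_12 [brrbbbrbbbbr]  L=[0,1/4,3/8,7/16,29/64,59/128,119/256,239/512]  R=[479/1024,15/32,1/2,1]  = 957/2048
val_13 [brrbbbrbbbbrb]  L=[0,1/4,3/8,7/16,29/64,59/128,119/256,239/512,957/2048]  R=[479/1024,15/32,1/2,1]  = 1915/4096
val_14 [brrbbbrbbbbrbb]  L=[0,1/4,3/8,7/16,29/64,59/128,119/256,239/512,957/2048,1915/4096]  R=[479/1024,15/32,1/2,1]  = 3831/8192
val_15 [brrbbbrbbbbrbbb]  L=[0,1/4,3/8,7/16,29/64,59/128,119/256,239/512,957/2048,1915/4096,3831/8192]  R=[479/1024,15/32,1/2,1]  = 7663/16384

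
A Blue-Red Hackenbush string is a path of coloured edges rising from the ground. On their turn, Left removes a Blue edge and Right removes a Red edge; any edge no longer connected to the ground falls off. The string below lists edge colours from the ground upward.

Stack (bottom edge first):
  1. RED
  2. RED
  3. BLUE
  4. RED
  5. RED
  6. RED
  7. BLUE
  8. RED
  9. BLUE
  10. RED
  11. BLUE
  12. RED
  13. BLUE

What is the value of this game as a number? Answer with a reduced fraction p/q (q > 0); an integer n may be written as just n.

g_1 [R]  L=[—]  R=[0]  → -1
g_2 [RR]  L=[—]  R=[-1; 0]  → -2
g_3 [RRB]  L=[-2]  R=[-1; 0]  → -3/2
g_4 [RRBR]  L=[-2]  R=[-3/2; -1; 0]  → -7/4
g_5 [RRBRR]  L=[-2]  R=[-7/4; -3/2; -1; 0]  → -15/8
g_6 [RRBRRR]  L=[-2]  R=[-15/8; -7/4; -3/2; -1; 0]  → -31/16
g_7 [RRBRRRB]  L=[-2; -31/16]  R=[-15/8; -7/4; -3/2; -1; 0]  → -61/32
g_8 [RRBRRRBR]  L=[-2; -31/16]  R=[-61/32; -15/8; -7/4; -3/2; -1; 0]  → -123/64
g_9 [RRBRRRBRB]  L=[-2; -31/16; -123/64]  R=[-61/32; -15/8; -7/4; -3/2; -1; 0]  → -245/128
g_10 [RRBRRRBRBR]  L=[-2; -31/16; -123/64]  R=[-245/128; -61/32; -15/8; -7/4; -3/2; -1; 0]  → -491/256
g_11 [RRBRRRBRBRB]  L=[-2; -31/16; -123/64; -491/256]  R=[-245/128; -61/32; -15/8; -7/4; -3/2; -1; 0]  → -981/512
g_12 [RRBRRRBRBRBR]  L=[-2; -31/16; -123/64; -491/256]  R=[-981/512; -245/128; -61/32; -15/8; -7/4; -3/2; -1; 0]  → -1963/1024
g_13 [RRBRRRBRBRBRB]  L=[-2; -31/16; -123/64; -491/256; -1963/1024]  R=[-981/512; -245/128; -61/32; -15/8; -7/4; -3/2; -1; 0]  → -3925/2048

-3925/2048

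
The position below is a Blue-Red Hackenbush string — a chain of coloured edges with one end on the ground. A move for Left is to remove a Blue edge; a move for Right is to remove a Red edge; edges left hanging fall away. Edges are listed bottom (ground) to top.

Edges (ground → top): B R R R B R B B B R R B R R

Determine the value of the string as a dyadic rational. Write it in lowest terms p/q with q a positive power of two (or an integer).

Prefix values for B R R R B R B B B R R B R R via {L|R} + simplicity:
g(B) = { 0 |  } — 1
g(BR) = { 0 | 1 } — 1/2
g(BRR) = { 0 | 1/2 1 } — 1/4
g(BRRR) = { 0 | 1/4 1/2 1 } — 1/8
g(BRRRB) = { 0 1/8 | 1/4 1/2 1 } — 3/16
g(BRRRBR) = { 0 1/8 | 3/16 1/4 1/2 1 } — 5/32
g(BRRRBRB) = { 0 1/8 5/32 | 3/16 1/4 1/2 1 } — 11/64
g(BRRRBRBB) = { 0 1/8 5/32 11/64 | 3/16 1/4 1/2 1 } — 23/128
g(BRRRBRBBB) = { 0 1/8 5/32 11/64 23/128 | 3/16 1/4 1/2 1 } — 47/256
g(BRRRBRBBBR) = { 0 1/8 5/32 11/64 23/128 | 47/256 3/16 1/4 1/2 1 } — 93/512
g(BRRRBRBBBRR) = { 0 1/8 5/32 11/64 23/128 | 93/512 47/256 3/16 1/4 1/2 1 } — 185/1024
g(BRRRBRBBBRRB) = { 0 1/8 5/32 11/64 23/128 185/1024 | 93/512 47/256 3/16 1/4 1/2 1 } — 371/2048
g(BRRRBRBBBRRBR) = { 0 1/8 5/32 11/64 23/128 185/1024 | 371/2048 93/512 47/256 3/16 1/4 1/2 1 } — 741/4096
g(BRRRBRBBBRRBRR) = { 0 1/8 5/32 11/64 23/128 185/1024 | 741/4096 371/2048 93/512 47/256 3/16 1/4 1/2 1 } — 1481/8192

1481/8192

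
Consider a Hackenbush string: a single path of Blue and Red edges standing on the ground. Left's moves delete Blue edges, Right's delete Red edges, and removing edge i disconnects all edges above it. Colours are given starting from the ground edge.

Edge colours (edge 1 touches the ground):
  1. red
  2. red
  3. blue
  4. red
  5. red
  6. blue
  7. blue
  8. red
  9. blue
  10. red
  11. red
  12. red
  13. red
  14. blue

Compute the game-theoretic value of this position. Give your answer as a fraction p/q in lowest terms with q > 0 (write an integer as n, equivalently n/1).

G(r) = { · | 0 } -> -1
G(rr) = { · | -1,0 } -> -2
G(rrb) = { -2 | -1,0 } -> -3/2
G(rrbr) = { -2 | -3/2,-1,0 } -> -7/4
G(rrbrr) = { -2 | -7/4,-3/2,-1,0 } -> -15/8
G(rrbrrb) = { -2,-15/8 | -7/4,-3/2,-1,0 } -> -29/16
G(rrbrrbb) = { -2,-15/8,-29/16 | -7/4,-3/2,-1,0 } -> -57/32
G(rrbrrbbr) = { -2,-15/8,-29/16 | -57/32,-7/4,-3/2,-1,0 } -> -115/64
G(rrbrrbbrb) = { -2,-15/8,-29/16,-115/64 | -57/32,-7/4,-3/2,-1,0 } -> -229/128
G(rrbrrbbrbr) = { -2,-15/8,-29/16,-115/64 | -229/128,-57/32,-7/4,-3/2,-1,0 } -> -459/256
G(rrbrrbbrbrr) = { -2,-15/8,-29/16,-115/64 | -459/256,-229/128,-57/32,-7/4,-3/2,-1,0 } -> -919/512
G(rrbrrbbrbrrr) = { -2,-15/8,-29/16,-115/64 | -919/512,-459/256,-229/128,-57/32,-7/4,-3/2,-1,0 } -> -1839/1024
G(rrbrrbbrbrrrr) = { -2,-15/8,-29/16,-115/64 | -1839/1024,-919/512,-459/256,-229/128,-57/32,-7/4,-3/2,-1,0 } -> -3679/2048
G(rrbrrbbrbrrrrb) = { -2,-15/8,-29/16,-115/64,-3679/2048 | -1839/1024,-919/512,-459/256,-229/128,-57/32,-7/4,-3/2,-1,0 } -> -7357/4096

-7357/4096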